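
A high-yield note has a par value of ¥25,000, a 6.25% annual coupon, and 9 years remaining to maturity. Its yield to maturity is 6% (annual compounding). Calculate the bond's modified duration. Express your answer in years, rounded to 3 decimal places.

Periodic yield y = 0.06. First find Macaulay duration:
  t   CF        PV=CF/(1+0.06)^t    t·PV
  1     1,562.50     1,474.0566     1,474.0566
  2     1,562.50     1,390.6194     2,781.2389
  3     1,562.50     1,311.9051     3,935.7154
  4     1,562.50     1,237.6463     4,950.5854
  5     1,562.50     1,167.5909     5,837.9545
  6     1,562.50     1,101.5008     6,609.0051
  7     1,562.50     1,039.1517     7,274.0622
  8     1,562.50       980.3318     7,842.6546
  9    26,562.50    15,722.3029   141,500.7264
  Σ                 25,425.1058   182,205.9991
P = 25,425.1058; Macaulay duration = 182,205.9991 / 25,425.1058 = 7.16638 years.
Modified duration = D_Mac / (1 + y) = 7.16638 / 1.06 = 6.76074 years.

6.761 years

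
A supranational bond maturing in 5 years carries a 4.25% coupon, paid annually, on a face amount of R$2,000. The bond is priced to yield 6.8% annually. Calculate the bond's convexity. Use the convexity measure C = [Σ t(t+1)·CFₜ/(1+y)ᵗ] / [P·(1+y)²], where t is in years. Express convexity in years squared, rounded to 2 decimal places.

23.40

With y = 0.068:
  t   CF        PV=CF/(1+0.068)^t    t·PV        t(t+1)·PV
  1        85.00        79.5880        79.5880         159.1760
  2        85.00        74.5206       149.0412         447.1237
  3        85.00        69.7759       209.3276         837.3103
  4        85.00        65.3332       261.3328       1,306.6640
  5     2,085.00     1,500.5477     7,502.7383      45,016.4300
  Σ                  1,789.7653     8,202.0279      47,766.7039
P = 1,789.7653.
Convexity = Σ t(t+1)·PV / [P·(1+y)²] = 47,766.7039 / (1,789.7653 × 1.140624) = 23.39843.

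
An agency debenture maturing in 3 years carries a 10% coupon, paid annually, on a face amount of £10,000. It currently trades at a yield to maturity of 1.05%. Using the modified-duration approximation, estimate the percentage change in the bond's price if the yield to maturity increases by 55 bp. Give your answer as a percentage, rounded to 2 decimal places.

Periodic yield y = 0.0105. Modified duration first:
  t   CF        PV=CF/(1+0.0105)^t    t·PV
  1     1,000.00       989.6091       989.6091
  2     1,000.00       979.3262     1,958.6524
  3    11,000.00    10,660.6511    31,981.9534
  Σ                 12,629.5864    34,930.2149
P = 12,629.5864; D_Mac = 2.76574 yrs; D_mod = 2.76574/(1+0.0105) = 2.73701 yrs.
ΔP/P ≈ -D_mod · Δy = -2.73701 × (+0.0055) = -0.015054 = -1.5054%.

-1.51%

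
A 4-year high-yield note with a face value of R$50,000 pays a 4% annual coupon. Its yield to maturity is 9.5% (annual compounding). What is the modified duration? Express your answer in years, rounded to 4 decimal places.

Periodic yield y = 0.095. First find Macaulay duration:
  t   CF        PV=CF/(1+0.095)^t    t·PV
  1     2,000.00     1,826.4840     1,826.4840
  2     2,000.00     1,668.0219     3,336.0439
  3     2,000.00     1,523.3077     4,569.9231
  4    52,000.00    36,169.8633   144,679.4530
  Σ                 41,187.6769   154,411.9040
P = 41,187.6769; Macaulay duration = 154,411.9040 / 41,187.6769 = 3.74898 years.
Modified duration = D_Mac / (1 + y) = 3.74898 / 1.095 = 3.42373 years.

3.4237 years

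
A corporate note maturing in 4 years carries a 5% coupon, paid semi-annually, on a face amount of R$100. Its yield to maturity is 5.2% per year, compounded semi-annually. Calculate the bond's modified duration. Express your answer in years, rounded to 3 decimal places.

3.580 years

Periodic yield y = 0.026. First find Macaulay duration:
  t   CF        PV=CF/(1+0.026)^t    t·PV
  1         2.50         2.4366         2.4366
  2         2.50         2.3749         4.7498
  3         2.50         2.3147         6.9442
  4         2.50         2.2561         9.0242
  5         2.50         2.1989        10.9944
  6         2.50         2.1432        12.8590
  7         2.50         2.0889        14.6220
  8       102.50        83.4728       667.7824
  Σ                     99.2860       729.4127
P = 99.2860; Macaulay duration = 729.4127 / 99.2860 = 7.34658 half-year periods = 3.67329 years.
Modified duration = D_Mac / (1 + y) = 3.67329 / 1.026 = 3.58020 years.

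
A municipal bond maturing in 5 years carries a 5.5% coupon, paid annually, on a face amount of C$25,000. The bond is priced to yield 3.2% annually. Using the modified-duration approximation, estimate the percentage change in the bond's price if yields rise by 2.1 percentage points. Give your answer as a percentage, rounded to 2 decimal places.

-9.22%

Periodic yield y = 0.032. Modified duration first:
  t   CF        PV=CF/(1+0.032)^t    t·PV
  1     1,375.00     1,332.3643     1,332.3643
  2     1,375.00     1,291.0507     2,582.1014
  3     1,375.00     1,251.0181     3,753.0544
  4     1,375.00     1,212.2269     4,848.9075
  5    26,375.00    22,531.7011   112,658.5056
  Σ                 27,618.3612   125,174.9333
P = 27,618.3612; D_Mac = 4.53231 yrs; D_mod = 4.53231/(1+0.032) = 4.39177 yrs.
ΔP/P ≈ -D_mod · Δy = -4.39177 × (+0.021) = -0.092227 = -9.2227%.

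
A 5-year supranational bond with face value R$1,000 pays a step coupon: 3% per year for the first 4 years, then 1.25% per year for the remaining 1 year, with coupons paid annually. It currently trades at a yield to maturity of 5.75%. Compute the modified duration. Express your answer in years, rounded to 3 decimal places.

4.436 years

Periodic yield y = 0.0575. First find Macaulay duration:
  t   CF        PV=CF/(1+0.0575)^t    t·PV
  1        30.00        28.3688        28.3688
  2        30.00        26.8263        53.6526
  3        30.00        25.3676        76.1029
  4        30.00        23.9883        95.9533
  5     1,012.50       765.5845     3,827.9227
  Σ                    870.1356     4,082.0002
P = 870.1356; Macaulay duration = 4,082.0002 / 870.1356 = 4.69122 years.
Modified duration = D_Mac / (1 + y) = 4.69122 / 1.0575 = 4.43614 years.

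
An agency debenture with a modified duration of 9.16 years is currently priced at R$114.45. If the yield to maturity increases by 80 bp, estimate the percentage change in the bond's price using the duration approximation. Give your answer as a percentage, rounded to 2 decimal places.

-7.33%

Duration approximation: ΔP/P ≈ -D_mod · Δy = -9.16 × (+0.008) = -0.073280.
As a percentage: -7.3280%.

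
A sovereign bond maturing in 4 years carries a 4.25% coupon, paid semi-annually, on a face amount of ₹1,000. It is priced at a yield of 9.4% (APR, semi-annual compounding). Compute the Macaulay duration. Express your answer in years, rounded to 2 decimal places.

Periodic yield y = 0.047. Discount each cash flow and weight by its period:
  t   CF        PV=CF/(1+0.047)^t    t·PV
  1        21.25        20.2961        20.2961
  2        21.25        19.3850        38.7700
  3        21.25        18.5148        55.5444
  4        21.25        17.6837        70.7346
  5        21.25        16.8898        84.4492
  6        21.25        16.1317        96.7899
  7        21.25        15.4075       107.8525
  8     1,021.25       707.2266     5,657.8132
  Σ                    831.5352     6,132.2499
Price P = Σ PV = 831.5352.
Macaulay duration = Σ(t·PV) / P = 6,132.2499 / 831.5352 = 7.37461 half-year periods.
In years: 7.37461 / 2 = 3.68731 years.

3.69 years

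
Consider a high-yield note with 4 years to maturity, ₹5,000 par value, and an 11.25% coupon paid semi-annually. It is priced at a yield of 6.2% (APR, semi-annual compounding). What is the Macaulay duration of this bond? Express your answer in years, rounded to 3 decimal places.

3.388 years

Periodic yield y = 0.031. Discount each cash flow and weight by its period:
  t   CF        PV=CF/(1+0.031)^t    t·PV
  1       281.25       272.7934       272.7934
  2       281.25       264.5911       529.1822
  3       281.25       256.6354       769.9062
  4       281.25       248.9189       995.6756
  5       281.25       241.4344     1,207.1722
  6       281.25       234.1750     1,405.0500
  7       281.25       227.1339     1,589.9370
  8     5,281.25     4,136.8274    33,094.6194
  Σ                  5,882.5095    39,864.3359
Price P = Σ PV = 5,882.5095.
Macaulay duration = Σ(t·PV) / P = 39,864.3359 / 5,882.5095 = 6.77676 half-year periods.
In years: 6.77676 / 2 = 3.38838 years.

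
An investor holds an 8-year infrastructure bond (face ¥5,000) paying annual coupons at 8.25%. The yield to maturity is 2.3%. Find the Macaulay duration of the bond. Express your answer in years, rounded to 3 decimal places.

Periodic yield y = 0.023. Discount each cash flow and weight by its year:
  t   CF        PV=CF/(1+0.023)^t    t·PV
  1       412.50       403.2258       403.2258
  2       412.50       394.1601       788.3202
  3       412.50       385.2983     1,155.8948
  4       412.50       376.6356     1,506.5426
  5       412.50       368.1678     1,840.8389
  6       412.50       359.8903     2,159.3418
  7       412.50       351.7989     2,462.5925
  8     5,412.50     4,512.2467    36,097.9739
  Σ                  7,151.4236    46,414.7306
Price P = Σ PV = 7,151.4236.
Macaulay duration = Σ(t·PV) / P = 46,414.7306 / 7,151.4236 = 6.49028 years.

6.490 years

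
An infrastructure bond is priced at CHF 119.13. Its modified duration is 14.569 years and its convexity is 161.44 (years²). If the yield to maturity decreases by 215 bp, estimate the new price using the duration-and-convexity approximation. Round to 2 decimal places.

CHF 160.89

Duration effect: -D_mod·Δy = -14.569 × (-0.0215) = +0.3132335
Convexity effect: ½·C·(Δy)² = 0.5 × 161.44 × (-0.0215)² = +0.03731282
ΔP/P ≈ +0.3132335 + 0.03731282 = +0.35054632
New price ≈ 119.13 × (1 + 0.35054632) = 160.8905831016.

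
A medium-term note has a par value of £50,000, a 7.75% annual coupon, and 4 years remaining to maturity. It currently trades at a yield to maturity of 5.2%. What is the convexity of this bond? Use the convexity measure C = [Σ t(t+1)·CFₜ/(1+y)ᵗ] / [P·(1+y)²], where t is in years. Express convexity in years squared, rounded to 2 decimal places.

15.72

With y = 0.052:
  t   CF        PV=CF/(1+0.052)^t    t·PV        t(t+1)·PV
  1     3,875.00     3,683.4601     3,683.4601       7,366.9202
  2     3,875.00     3,501.3879     7,002.7758      21,008.3274
  3     3,875.00     3,328.3155     9,984.9465      39,939.7860
  4    53,875.00    43,986.9980   175,947.9922     879,739.9608
  Σ                 54,500.1615   196,619.1745     948,054.9944
P = 54,500.1615.
Convexity = Σ t(t+1)·PV / [P·(1+y)²] = 948,054.9944 / (54,500.1615 × 1.106704) = 15.71825.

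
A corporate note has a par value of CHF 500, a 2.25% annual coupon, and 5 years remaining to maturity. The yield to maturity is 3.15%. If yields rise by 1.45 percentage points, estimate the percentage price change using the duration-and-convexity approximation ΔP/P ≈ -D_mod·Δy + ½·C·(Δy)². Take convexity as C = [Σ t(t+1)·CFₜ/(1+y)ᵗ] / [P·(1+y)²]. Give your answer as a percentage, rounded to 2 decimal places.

-6.44%

With y = 0.0315:
  t   CF        PV=CF/(1+0.0315)^t    t·PV        t(t+1)·PV
  1        11.25        10.9064        10.9064          21.8129
  2        11.25        10.5734        21.1468          63.4403
  3        11.25        10.2505        30.7515         123.0059
  4        11.25         9.9375        39.7499         198.7493
  5       511.25       437.8115     2,189.0575      13,134.3448
  Σ                    479.4793     2,291.6120      13,541.3533
P = 479.4793; D_Mac = 4.77938 yrs; D_mod = 4.63342 yrs; C = 26.54323.
Duration effect: -4.63342 × (+0.0145) = -0.067185
Convexity effect: 0.5 × 26.54323 × (0.0145)² = +0.0027904
ΔP/P ≈ -0.067185 + 0.0027904 = -0.064394 = -6.4394%.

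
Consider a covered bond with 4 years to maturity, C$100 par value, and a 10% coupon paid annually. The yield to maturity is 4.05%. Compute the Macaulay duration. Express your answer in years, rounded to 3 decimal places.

Periodic yield y = 0.0405. Discount each cash flow and weight by its year:
  t   CF        PV=CF/(1+0.0405)^t    t·PV
  1        10.00         9.6108         9.6108
  2        10.00         9.2367        18.4734
  3        10.00         8.8772        26.6315
  4       110.00        93.8479       375.3914
  Σ                    121.5725       430.1070
Price P = Σ PV = 121.5725.
Macaulay duration = Σ(t·PV) / P = 430.1070 / 121.5725 = 3.53787 years.

3.538 years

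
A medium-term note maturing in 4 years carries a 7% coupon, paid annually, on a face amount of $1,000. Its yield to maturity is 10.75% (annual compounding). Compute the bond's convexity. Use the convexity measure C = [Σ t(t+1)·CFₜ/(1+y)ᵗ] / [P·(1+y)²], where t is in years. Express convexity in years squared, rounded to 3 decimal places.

14.137

With y = 0.1075:
  t   CF        PV=CF/(1+0.1075)^t    t·PV        t(t+1)·PV
  1        70.00        63.2054        63.2054         126.4108
  2        70.00        57.0704       114.1407         342.4221
  3        70.00        51.5308       154.5924         618.3695
  4     1,070.00       711.2280     2,844.9119      14,224.5597
  Σ                    883.0346     3,176.8505      15,311.7622
P = 883.0346.
Convexity = Σ t(t+1)·PV / [P·(1+y)²] = 15,311.7622 / (883.0346 × 1.226556) = 14.13709.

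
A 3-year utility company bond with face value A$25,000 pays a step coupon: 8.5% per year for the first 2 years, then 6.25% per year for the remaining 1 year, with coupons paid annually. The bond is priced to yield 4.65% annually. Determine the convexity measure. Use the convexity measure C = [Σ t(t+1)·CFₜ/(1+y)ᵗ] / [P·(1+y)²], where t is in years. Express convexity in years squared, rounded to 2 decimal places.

9.88

With y = 0.0465:
  t   CF        PV=CF/(1+0.0465)^t    t·PV        t(t+1)·PV
  1     2,125.00     2,030.5781     2,030.5781       4,061.1562
  2     2,125.00     1,940.3518     3,880.7035      11,642.1106
  3    26,562.50    23,176.6813    69,530.0440     278,120.1759
  Σ                 27,147.6112    75,441.3256     293,823.4427
P = 27,147.6112.
Convexity = Σ t(t+1)·PV / [P·(1+y)²] = 293,823.4427 / (27,147.6112 × 1.095162) = 9.88272.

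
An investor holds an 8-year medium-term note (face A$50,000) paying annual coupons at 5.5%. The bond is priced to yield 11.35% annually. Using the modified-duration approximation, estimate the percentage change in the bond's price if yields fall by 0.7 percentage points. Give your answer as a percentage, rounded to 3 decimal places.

+4.014%

Periodic yield y = 0.1135. Modified duration first:
  t   CF        PV=CF/(1+0.1135)^t    t·PV
  1     2,750.00     2,469.6902     2,469.6902
  2     2,750.00     2,217.9526     4,435.9051
  3     2,750.00     1,991.8748     5,975.6243
  4     2,750.00     1,788.8413     7,155.3651
  5     2,750.00     1,606.5032     8,032.5159
  6     2,750.00     1,442.7509     8,656.5056
  7     2,750.00     1,295.6901     9,069.8308
  8    52,750.00    22,320.3342   178,562.6736
  Σ                 35,133.6372   224,358.1106
P = 35,133.6372; D_Mac = 6.38585 yrs; D_mod = 6.38585/(1+0.1135) = 5.73493 yrs.
ΔP/P ≈ -D_mod · Δy = -5.73493 × (-0.007) = +0.040145 = +4.0145%.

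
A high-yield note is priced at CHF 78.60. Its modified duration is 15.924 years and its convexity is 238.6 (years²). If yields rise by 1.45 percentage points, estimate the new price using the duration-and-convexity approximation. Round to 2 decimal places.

Duration effect: -D_mod·Δy = -15.924 × (+0.0145) = -0.230898
Convexity effect: ½·C·(Δy)² = 0.5 × 238.6 × (0.0145)² = +0.025082825
ΔP/P ≈ -0.230898 + 0.025082825 = -0.205815175
New price ≈ 78.60 × (1 - 0.205815175) = 62.422927245.

CHF 62.42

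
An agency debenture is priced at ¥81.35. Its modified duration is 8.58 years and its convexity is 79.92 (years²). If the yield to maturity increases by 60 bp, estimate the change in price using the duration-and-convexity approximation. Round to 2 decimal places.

-¥4.07

Duration effect: -D_mod·Δy = -8.58 × (+0.006) = -0.051480
Convexity effect: ½·C·(Δy)² = 0.5 × 79.92 × (0.006)² = +0.00143856
ΔP/P ≈ -0.051480 + 0.00143856 = -0.05004144
ΔP ≈ 81.35 × (-0.05004144) = -4.070871144.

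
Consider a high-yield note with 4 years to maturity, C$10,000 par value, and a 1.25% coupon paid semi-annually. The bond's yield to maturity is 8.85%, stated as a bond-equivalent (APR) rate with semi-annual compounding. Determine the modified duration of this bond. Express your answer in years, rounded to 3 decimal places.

Periodic yield y = 0.04425. First find Macaulay duration:
  t   CF        PV=CF/(1+0.04425)^t    t·PV
  1        62.50        59.8516        59.8516
  2        62.50        57.3154       114.6307
  3        62.50        54.8866       164.6599
  4        62.50        52.5608       210.2433
  5        62.50        50.3336       251.6678
  6        62.50        48.2007       289.2040
  7        62.50        46.1582       323.1072
  8    10,062.50     7,116.5585    56,932.4678
  Σ                  7,485.8652    58,345.8322
P = 7,485.8652; Macaulay duration = 58,345.8322 / 7,485.8652 = 7.79413 half-year periods = 3.89707 years.
Modified duration = D_Mac / (1 + y) = 3.89707 / 1.04425 = 3.73193 years.

3.732 years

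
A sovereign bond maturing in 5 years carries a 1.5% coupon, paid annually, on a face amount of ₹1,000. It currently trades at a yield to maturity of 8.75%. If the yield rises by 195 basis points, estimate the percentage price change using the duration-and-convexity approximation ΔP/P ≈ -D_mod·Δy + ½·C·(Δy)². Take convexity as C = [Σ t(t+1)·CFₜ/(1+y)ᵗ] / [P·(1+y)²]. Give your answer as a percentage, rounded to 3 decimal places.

-8.187%

With y = 0.0875:
  t   CF        PV=CF/(1+0.0875)^t    t·PV        t(t+1)·PV
  1        15.00        13.7931        13.7931          27.5862
  2        15.00        12.6833        25.3666          76.0999
  3        15.00        11.6628        34.9885         139.9538
  4        15.00        10.7244        42.8977         214.4886
  5     1,015.00       667.2978     3,336.4892      20,018.9350
  Σ                    716.1615     3,453.5351      20,477.0635
P = 716.1615; D_Mac = 4.82229 yrs; D_mod = 4.43429 yrs; C = 24.17676.
Duration effect: -4.43429 × (+0.0195) = -0.086469
Convexity effect: 0.5 × 24.17676 × (0.0195)² = +0.0045966
ΔP/P ≈ -0.086469 + 0.0045966 = -0.081872 = -8.1872%.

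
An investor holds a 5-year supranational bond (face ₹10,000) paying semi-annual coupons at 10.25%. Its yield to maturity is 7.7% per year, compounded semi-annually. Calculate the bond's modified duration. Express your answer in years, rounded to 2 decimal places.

3.94 years

Periodic yield y = 0.0385. First find Macaulay duration:
  t   CF        PV=CF/(1+0.0385)^t    t·PV
  1       512.50       493.5002       493.5002
  2       512.50       475.2049       950.4097
  3       512.50       457.5877     1,372.7632
  4       512.50       440.6237     1,762.4949
  5       512.50       424.2886     2,121.4430
  6       512.50       408.5591     2,451.3545
  7       512.50       393.4127     2,753.8888
  8       512.50       378.8278     3,030.6225
  9       512.50       364.7836     3,283.0528
  10   10,512.50     7,205.1164    72,051.1638
  Σ                 11,041.9047    90,270.6935
P = 11,041.9047; Macaulay duration = 90,270.6935 / 11,041.9047 = 8.17528 half-year periods = 4.08764 years.
Modified duration = D_Mac / (1 + y) = 4.08764 / 1.0385 = 3.93610 years.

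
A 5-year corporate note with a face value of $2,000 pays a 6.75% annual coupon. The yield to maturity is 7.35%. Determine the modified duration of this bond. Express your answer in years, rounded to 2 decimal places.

4.10 years

Periodic yield y = 0.0735. First find Macaulay duration:
  t   CF        PV=CF/(1+0.0735)^t    t·PV
  1       135.00       125.7569       125.7569
  2       135.00       117.1466       234.2932
  3       135.00       109.1258       327.3775
  4       135.00       101.6543       406.6170
  5     2,135.00     1,497.5717     7,487.8587
  Σ                  1,951.2553     8,581.9033
P = 1,951.2553; Macaulay duration = 8,581.9033 / 1,951.2553 = 4.39814 years.
Modified duration = D_Mac / (1 + y) = 4.39814 / 1.0735 = 4.09701 years.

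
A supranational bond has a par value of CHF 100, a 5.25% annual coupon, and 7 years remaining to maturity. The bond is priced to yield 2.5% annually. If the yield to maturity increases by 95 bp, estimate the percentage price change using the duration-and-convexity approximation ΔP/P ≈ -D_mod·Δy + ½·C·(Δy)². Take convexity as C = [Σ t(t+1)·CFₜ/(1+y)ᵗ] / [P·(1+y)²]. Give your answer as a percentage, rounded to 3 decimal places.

With y = 0.025:
  t   CF        PV=CF/(1+0.025)^t    t·PV        t(t+1)·PV
  1         5.25         5.1220         5.1220          10.2439
  2         5.25         4.9970         9.9941          29.9822
  3         5.25         4.8751        14.6254          58.5018
  4         5.25         4.7562        19.0250          95.1248
  5         5.25         4.6402        23.2012         139.2071
  6         5.25         4.5271        27.1624         190.1365
  7       105.25        88.5432       619.8022       4,958.4173
  Σ                    117.4608       718.9321       5,481.6134
P = 117.4608; D_Mac = 6.12061 yrs; D_mod = 5.97133 yrs; C = 44.41888.
Duration effect: -5.97133 × (+0.0095) = -0.056728
Convexity effect: 0.5 × 44.41888 × (0.0095)² = +0.0020044
ΔP/P ≈ -0.056728 + 0.0020044 = -0.054723 = -5.4723%.

-5.472%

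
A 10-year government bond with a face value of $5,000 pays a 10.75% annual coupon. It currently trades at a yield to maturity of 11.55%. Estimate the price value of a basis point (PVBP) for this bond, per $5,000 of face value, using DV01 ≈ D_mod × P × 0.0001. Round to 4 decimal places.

$2.7827

Periodic yield y = 0.1155.
  t   CF        PV=CF/(1+0.1155)^t    t·PV
  1       537.50       481.8467       481.8467
  2       537.50       431.9558       863.9116
  3       537.50       387.2307     1,161.6920
  4       537.50       347.1364     1,388.5456
  5       537.50       311.1936     1,555.9678
  6       537.50       278.9723     1,673.8336
  7       537.50       250.0872     1,750.6103
  8       537.50       224.1929     1,793.5433
  9       537.50       200.9797     1,808.8177
  10    5,537.50     1,856.1710    18,561.7104
  Σ                  4,769.7663    31,040.4791
P = 4,769.7663; D_Mac = 6.50776 yrs; D_mod = 5.83394 yrs.
DV01 ≈ 5.83394 × 4,769.7663 × 0.0001 = 2.782652.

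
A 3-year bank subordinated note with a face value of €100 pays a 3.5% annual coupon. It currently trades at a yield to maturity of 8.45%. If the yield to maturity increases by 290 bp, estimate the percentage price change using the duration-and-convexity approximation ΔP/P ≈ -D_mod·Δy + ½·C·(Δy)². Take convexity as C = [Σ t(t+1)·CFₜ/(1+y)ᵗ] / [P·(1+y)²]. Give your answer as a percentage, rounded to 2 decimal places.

With y = 0.0845:
  t   CF        PV=CF/(1+0.0845)^t    t·PV        t(t+1)·PV
  1         3.50         3.2273         3.2273           6.4546
  2         3.50         2.9758         5.9517          17.8550
  3       103.50        81.1431       243.4293         973.7174
  Σ                     87.3462       252.6083         998.0270
P = 87.3462; D_Mac = 2.89203 yrs; D_mod = 2.66670 yrs; C = 9.71491.
Duration effect: -2.66670 × (+0.029) = -0.077334
Convexity effect: 0.5 × 9.71491 × (0.029)² = +0.0040851
ΔP/P ≈ -0.077334 + 0.0040851 = -0.073249 = -7.3249%.

-7.32%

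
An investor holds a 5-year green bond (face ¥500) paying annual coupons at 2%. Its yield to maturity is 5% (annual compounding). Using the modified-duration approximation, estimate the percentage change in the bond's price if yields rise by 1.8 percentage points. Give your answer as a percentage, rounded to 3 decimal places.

-8.214%

Periodic yield y = 0.05. Modified duration first:
  t   CF        PV=CF/(1+0.05)^t    t·PV
  1        10.00         9.5238         9.5238
  2        10.00         9.0703        18.1406
  3        10.00         8.6384        25.9151
  4        10.00         8.2270        32.9081
  5       510.00       399.5983     1,997.9917
  Σ                    435.0578     2,084.4794
P = 435.0578; D_Mac = 4.79127 yrs; D_mod = 4.79127/(1+0.05) = 4.56311 yrs.
ΔP/P ≈ -D_mod · Δy = -4.56311 × (+0.018) = -0.082136 = -8.2136%.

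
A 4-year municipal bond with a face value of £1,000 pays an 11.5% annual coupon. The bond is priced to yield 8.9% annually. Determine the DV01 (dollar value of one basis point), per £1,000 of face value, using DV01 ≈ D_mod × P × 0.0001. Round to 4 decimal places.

Periodic yield y = 0.089.
  t   CF        PV=CF/(1+0.089)^t    t·PV
  1       115.00       105.6015       105.6015
  2       115.00        96.9710       193.9421
  3       115.00        89.0460       267.1379
  4     1,115.00       792.7995     3,171.1979
  Σ                  1,084.4179     3,737.8793
P = 1,084.4179; D_Mac = 3.44690 yrs; D_mod = 3.16520 yrs.
DV01 ≈ 3.16520 × 1,084.4179 × 0.0001 = 0.343240.

£0.3432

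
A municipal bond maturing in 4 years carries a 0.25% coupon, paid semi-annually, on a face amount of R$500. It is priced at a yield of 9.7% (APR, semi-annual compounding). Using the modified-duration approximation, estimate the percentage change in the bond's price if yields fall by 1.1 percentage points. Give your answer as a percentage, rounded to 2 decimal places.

Periodic yield y = 0.0485. Modified duration first:
  t   CF        PV=CF/(1+0.0485)^t    t·PV
  1        0.625         0.5961         0.5961
  2        0.625         0.5685         1.1370
  3        0.625         0.5422         1.6267
  4        0.625         0.5171         2.0686
  5        0.625         0.4932         2.4661
  6        0.625         0.4704         2.8224
  7        0.625         0.4486         3.1405
  8      500.625       342.7402     2,741.9217
  Σ                    346.3764     2,755.7790
P = 346.3764; D_Mac = 7.95602 half-year periods = 3.97801 yrs; D_mod = 3.97801/(1+0.0485) = 3.79400 yrs.
ΔP/P ≈ -D_mod · Δy = -3.79400 × (-0.011) = +0.041734 = +4.1734%.

+4.17%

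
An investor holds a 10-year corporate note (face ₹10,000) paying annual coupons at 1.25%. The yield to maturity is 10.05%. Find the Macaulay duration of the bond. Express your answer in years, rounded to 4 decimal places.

9.1214 years

Periodic yield y = 0.1005. Discount each cash flow and weight by its year:
  t   CF        PV=CF/(1+0.1005)^t    t·PV
  1       125.00       113.5847       113.5847
  2       125.00       103.2119       206.4239
  3       125.00        93.7864       281.3592
  4       125.00        85.2216       340.8865
  5       125.00        77.4390       387.1950
  6       125.00        70.3671       422.2027
  7       125.00        63.9410       447.5873
  8       125.00        58.1018       464.8145
  9       125.00        52.7958       475.1624
  10   10,125.00     3,885.9263    38,859.2633
  Σ                  4,604.3758    41,998.4795
Price P = Σ PV = 4,604.3758.
Macaulay duration = Σ(t·PV) / P = 41,998.4795 / 4,604.3758 = 9.12143 years.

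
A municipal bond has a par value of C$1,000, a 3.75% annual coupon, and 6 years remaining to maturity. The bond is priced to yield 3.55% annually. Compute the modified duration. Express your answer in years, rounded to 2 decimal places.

5.30 years

Periodic yield y = 0.0355. First find Macaulay duration:
  t   CF        PV=CF/(1+0.0355)^t    t·PV
  1        37.50        36.2144        36.2144
  2        37.50        34.9729        69.9457
  3        37.50        33.7739       101.3216
  4        37.50        32.6160       130.4640
  5        37.50        31.4978       157.4892
  6     1,037.50       841.5647     5,049.3879
  Σ                  1,010.6396     5,544.8229
P = 1,010.6396; Macaulay duration = 5,544.8229 / 1,010.6396 = 5.48645 years.
Modified duration = D_Mac / (1 + y) = 5.48645 / 1.0355 = 5.29836 years.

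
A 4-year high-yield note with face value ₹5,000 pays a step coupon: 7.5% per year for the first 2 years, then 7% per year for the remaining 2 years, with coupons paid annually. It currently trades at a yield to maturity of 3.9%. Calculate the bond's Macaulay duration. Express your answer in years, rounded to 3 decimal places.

Periodic yield y = 0.039. Discount each cash flow and weight by its year:
  t   CF        PV=CF/(1+0.039)^t    t·PV
  1       375.00       360.9240       360.9240
  2       375.00       347.3763       694.7526
  3       350.00       312.0480       936.1440
  4     5,350.00     4,590.8340    18,363.3361
  Σ                  5,611.1823    20,355.1566
Price P = Σ PV = 5,611.1823.
Macaulay duration = Σ(t·PV) / P = 20,355.1566 / 5,611.1823 = 3.62761 years.

3.628 years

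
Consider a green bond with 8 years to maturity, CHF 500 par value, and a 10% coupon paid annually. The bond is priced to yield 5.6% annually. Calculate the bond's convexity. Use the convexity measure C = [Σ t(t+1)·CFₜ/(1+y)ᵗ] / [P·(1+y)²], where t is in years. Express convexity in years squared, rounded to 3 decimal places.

With y = 0.056:
  t   CF        PV=CF/(1+0.056)^t    t·PV        t(t+1)·PV
  1        50.00        47.3485        47.3485          94.6970
  2        50.00        44.8376        89.6752         269.0255
  3        50.00        42.4598       127.3795         509.5180
  4        50.00        40.2082       160.8327         804.1634
  5        50.00        38.0759       190.3796       1,142.2776
  6        50.00        36.0567       216.3405       1,514.3832
  7        50.00        34.1446       239.0125       1,912.1000
  8       550.00       355.6734     2,845.3869      25,608.4823
  Σ                    638.8047     3,916.3553      31,854.6470
P = 638.8047.
Convexity = Σ t(t+1)·PV / [P·(1+y)²] = 31,854.6470 / (638.8047 × 1.115136) = 44.71743.

44.717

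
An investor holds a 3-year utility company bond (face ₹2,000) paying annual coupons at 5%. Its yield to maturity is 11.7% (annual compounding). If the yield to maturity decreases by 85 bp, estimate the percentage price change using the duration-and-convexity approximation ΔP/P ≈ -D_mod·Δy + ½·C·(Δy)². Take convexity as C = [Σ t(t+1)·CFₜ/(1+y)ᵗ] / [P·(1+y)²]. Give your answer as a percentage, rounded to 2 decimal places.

+2.20%

With y = 0.117:
  t   CF        PV=CF/(1+0.117)^t    t·PV        t(t+1)·PV
  1       100.00        89.5255        89.5255         179.0510
  2       100.00        80.1482       160.2964         480.8891
  3     2,100.00     1,506.8144     4,520.4433      18,081.7734
  Σ                  1,676.4881     4,770.2652      18,741.7135
P = 1,676.4881; D_Mac = 2.84539 yrs; D_mod = 2.54735 yrs; C = 8.95989.
Duration effect: -2.54735 × (-0.0085) = +0.021652
Convexity effect: 0.5 × 8.95989 × (-0.0085)² = +0.0003237
ΔP/P ≈ +0.021652 + 0.0003237 = +0.021976 = +2.1976%.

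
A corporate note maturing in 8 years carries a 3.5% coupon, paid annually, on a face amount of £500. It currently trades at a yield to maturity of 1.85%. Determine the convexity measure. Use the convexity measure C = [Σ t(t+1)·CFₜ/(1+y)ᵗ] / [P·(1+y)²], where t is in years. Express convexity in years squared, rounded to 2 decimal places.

With y = 0.0185:
  t   CF        PV=CF/(1+0.0185)^t    t·PV        t(t+1)·PV
  1        17.50        17.1821        17.1821          34.3643
  2        17.50        16.8700        33.7401         101.2202
  3        17.50        16.5636        49.6908         198.7633
  4        17.50        16.2627        65.0510         325.2549
  5        17.50        15.9674        79.8368         479.0205
  6        17.50        15.6773        94.0639         658.4475
  7        17.50        15.3926       107.7479         861.9833
  8       517.50       446.9121     3,575.2966      32,177.6693
  Σ                    560.8278     4,022.6092      34,836.7233
P = 560.8278.
Convexity = Σ t(t+1)·PV / [P·(1+y)²] = 34,836.7233 / (560.8278 × 1.037342) = 59.88054.

59.88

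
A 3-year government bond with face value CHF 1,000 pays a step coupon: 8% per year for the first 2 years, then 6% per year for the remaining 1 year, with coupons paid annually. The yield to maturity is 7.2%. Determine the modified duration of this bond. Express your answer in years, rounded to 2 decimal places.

2.60 years

Periodic yield y = 0.072. First find Macaulay duration:
  t   CF        PV=CF/(1+0.072)^t    t·PV
  1        80.00        74.6269        74.6269
  2        80.00        69.6146       139.2292
  3     1,060.00       860.4418     2,581.3255
  Σ                  1,004.6833     2,795.1815
P = 1,004.6833; Macaulay duration = 2,795.1815 / 1,004.6833 = 2.78215 years.
Modified duration = D_Mac / (1 + y) = 2.78215 / 1.072 = 2.59529 years.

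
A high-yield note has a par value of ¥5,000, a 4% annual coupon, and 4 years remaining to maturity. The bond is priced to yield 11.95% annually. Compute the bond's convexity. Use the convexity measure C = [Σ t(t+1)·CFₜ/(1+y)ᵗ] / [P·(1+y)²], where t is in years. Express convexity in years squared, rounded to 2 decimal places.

With y = 0.1195:
  t   CF        PV=CF/(1+0.1195)^t    t·PV        t(t+1)·PV
  1       200.00       178.6512       178.6512         357.3024
  2       200.00       159.5812       319.1625         957.4874
  3       200.00       142.5469       427.6406       1,710.5625
  4     5,200.00     3,310.6018    13,242.4074      66,212.0368
  Σ                  3,791.3811    14,167.8616      69,237.3890
P = 3,791.3811.
Convexity = Σ t(t+1)·PV / [P·(1+y)²] = 69,237.3890 / (3,791.3811 × 1.253280) = 14.57119.

14.57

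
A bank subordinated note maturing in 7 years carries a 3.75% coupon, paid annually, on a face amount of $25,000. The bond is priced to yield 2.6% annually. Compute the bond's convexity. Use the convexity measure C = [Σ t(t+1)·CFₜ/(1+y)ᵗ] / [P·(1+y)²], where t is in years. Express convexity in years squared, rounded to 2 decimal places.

With y = 0.026:
  t   CF        PV=CF/(1+0.026)^t    t·PV        t(t+1)·PV
  1       937.50       913.7427       913.7427       1,827.4854
  2       937.50       890.5874     1,781.1748       5,343.5245
  3       937.50       868.0189     2,604.0568      10,416.2271
  4       937.50       846.0223     3,384.0894      16,920.4469
  5       937.50       824.5832     4,122.9159      24,737.4954
  6       937.50       803.6873     4,822.1239      33,754.8671
  7    25,937.50    21,671.8801   151,703.1605   1,213,625.2837
  Σ                 26,818.5219   169,331.2639   1,306,625.3301
P = 26,818.5219.
Convexity = Σ t(t+1)·PV / [P·(1+y)²] = 1,306,625.3301 / (26,818.5219 × 1.052676) = 46.28300.

46.28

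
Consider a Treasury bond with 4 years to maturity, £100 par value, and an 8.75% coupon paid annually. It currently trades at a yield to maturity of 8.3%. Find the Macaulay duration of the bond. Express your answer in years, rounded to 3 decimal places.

3.546 years

Periodic yield y = 0.083. Discount each cash flow and weight by its year:
  t   CF        PV=CF/(1+0.083)^t    t·PV
  1         8.75         8.0794         8.0794
  2         8.75         7.4602        14.9204
  3         8.75         6.8885        20.6654
  4       108.75        79.0525       316.2099
  Σ                    101.4806       359.8751
Price P = Σ PV = 101.4806.
Macaulay duration = Σ(t·PV) / P = 359.8751 / 101.4806 = 3.54625 years.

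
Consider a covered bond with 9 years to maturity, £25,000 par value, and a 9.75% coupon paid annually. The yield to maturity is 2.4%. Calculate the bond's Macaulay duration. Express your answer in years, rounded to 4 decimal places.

Periodic yield y = 0.024. Discount each cash flow and weight by its year:
  t   CF        PV=CF/(1+0.024)^t    t·PV
  1     2,437.50     2,380.3711     2,380.3711
  2     2,437.50     2,324.5811     4,649.1623
  3     2,437.50     2,270.0988     6,810.2963
  4     2,437.50     2,216.8933     8,867.5733
  5     2,437.50     2,164.9349    10,824.6745
  6     2,437.50     2,114.1942    12,685.1654
  7     2,437.50     2,064.6428    14,452.4997
  8     2,437.50     2,016.2527    16,130.0219
  9    27,437.50    22,163.8360   199,474.5239
  Σ                 39,715.8050   276,274.2885
Price P = Σ PV = 39,715.8050.
Macaulay duration = Σ(t·PV) / P = 276,274.2885 / 39,715.8050 = 6.95628 years.

6.9563 years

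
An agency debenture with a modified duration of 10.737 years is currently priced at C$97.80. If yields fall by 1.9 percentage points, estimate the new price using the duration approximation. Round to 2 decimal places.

C$117.75

Duration approximation: ΔP/P ≈ -D_mod · Δy = -10.737 × (-0.019) = +0.204003.
New price ≈ 97.80 × (1 + 0.204003) = 117.7514934.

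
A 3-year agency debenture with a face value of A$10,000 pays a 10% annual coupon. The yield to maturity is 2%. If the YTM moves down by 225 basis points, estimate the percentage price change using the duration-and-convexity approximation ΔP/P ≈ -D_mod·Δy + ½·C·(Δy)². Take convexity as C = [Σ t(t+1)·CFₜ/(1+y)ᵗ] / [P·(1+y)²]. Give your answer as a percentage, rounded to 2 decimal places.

+6.36%

With y = 0.02:
  t   CF        PV=CF/(1+0.02)^t    t·PV        t(t+1)·PV
  1     1,000.00       980.3922       980.3922       1,960.7843
  2     1,000.00       961.1688     1,922.3376       5,767.0127
  3    11,000.00    10,365.5457    31,096.6370     124,386.5482
  Σ                 12,307.1066    33,999.3668     132,114.3452
P = 12,307.1066; D_Mac = 2.76258 yrs; D_mod = 2.70841 yrs; C = 10.31796.
Duration effect: -2.70841 × (-0.0225) = +0.060939
Convexity effect: 0.5 × 10.31796 × (-0.0225)² = +0.0026117
ΔP/P ≈ +0.060939 + 0.0026117 = +0.063551 = +6.3551%.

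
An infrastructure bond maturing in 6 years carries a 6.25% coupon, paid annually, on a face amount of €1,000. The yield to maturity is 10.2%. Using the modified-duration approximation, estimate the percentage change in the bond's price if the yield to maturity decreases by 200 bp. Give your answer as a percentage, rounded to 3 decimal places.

+9.241%

Periodic yield y = 0.102. Modified duration first:
  t   CF        PV=CF/(1+0.102)^t    t·PV
  1        62.50        56.7151        56.7151
  2        62.50        51.4656       102.9311
  3        62.50        46.7020       140.1059
  4        62.50        42.3793       169.5171
  5        62.50        38.4567       192.2835
  6     1,062.50       593.2522     3,559.5133
  Σ                    828.9708     4,221.0661
P = 828.9708; D_Mac = 5.09194 yrs; D_mod = 5.09194/(1+0.102) = 4.62063 yrs.
ΔP/P ≈ -D_mod · Δy = -4.62063 × (-0.02) = +0.092413 = +9.2413%.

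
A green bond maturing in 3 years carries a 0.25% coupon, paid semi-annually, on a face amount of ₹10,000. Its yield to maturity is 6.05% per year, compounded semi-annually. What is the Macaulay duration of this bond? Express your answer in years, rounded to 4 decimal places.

2.9896 years

Periodic yield y = 0.03025. Discount each cash flow and weight by its period:
  t   CF        PV=CF/(1+0.03025)^t    t·PV
  1        12.50        12.1330        12.1330
  2        12.50        11.7767        23.5535
  3        12.50        11.4309        34.2928
  4        12.50        11.0953        44.3812
  5        12.50        10.7695        53.8477
  6    10,012.50     8,373.1099    50,238.6592
  Σ                  8,430.3154    50,406.8674
Price P = Σ PV = 8,430.3154.
Macaulay duration = Σ(t·PV) / P = 50,406.8674 / 8,430.3154 = 5.97924 half-year periods.
In years: 5.97924 / 2 = 2.98962 years.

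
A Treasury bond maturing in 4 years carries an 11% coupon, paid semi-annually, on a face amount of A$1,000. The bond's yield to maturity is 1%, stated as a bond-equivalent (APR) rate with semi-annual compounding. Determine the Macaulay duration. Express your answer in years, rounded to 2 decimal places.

3.45 years

Periodic yield y = 0.005. Discount each cash flow and weight by its period:
  t   CF        PV=CF/(1+0.005)^t    t·PV
  1        55.00        54.7264        54.7264
  2        55.00        54.4541       108.9082
  3        55.00        54.1832       162.5495
  4        55.00        53.9136       215.6545
  5        55.00        53.6454       268.2269
  6        55.00        53.3785       320.2710
  7        55.00        53.1129       371.7905
  8     1,055.00     1,013.7339     8,109.8711
  Σ                  1,391.1480     9,611.9981
Price P = Σ PV = 1,391.1480.
Macaulay duration = Σ(t·PV) / P = 9,611.9981 / 1,391.1480 = 6.90940 half-year periods.
In years: 6.90940 / 2 = 3.45470 years.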